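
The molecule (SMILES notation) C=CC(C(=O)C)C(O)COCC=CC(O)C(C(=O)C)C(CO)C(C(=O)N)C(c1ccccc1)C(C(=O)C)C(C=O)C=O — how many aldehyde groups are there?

2

C=C double bond → alkene.
pendant –COCH3: carbonyl C bonded to two carbons → ketone.
–OH on an sp³ carbon → alcohol (secondary).
C–O–C with sp³ carbons on both sides and no adjacent C=O → ether.
C=C double bond → alkene.
–OH on an sp³ carbon → alcohol (secondary).
pendant –COCH3: carbonyl C bonded to two carbons → ketone.
pendant –CH2OH on an sp³ backbone C → alcohol.
pendant –CONH2: carbonyl C bonded to C and N → amide.
pendant –C6H5: benzene ring → arene.
pendant –COCH3: carbonyl C bonded to two carbons → ketone.
pendant –CHO: carbonyl C bonded to C and H → aldehyde.
terminal –CHO: carbonyl C bonded to H and C → aldehyde.
Aldehyde appears at: CH(CHO), CHO → 2.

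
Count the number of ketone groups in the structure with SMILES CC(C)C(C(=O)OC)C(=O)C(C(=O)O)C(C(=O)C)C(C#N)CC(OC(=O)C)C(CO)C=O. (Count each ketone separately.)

2

Taking each segment in turn:
  CH(COOCH3): pendant –COOCH3: carbonyl C bonded to C and –OCH3 → ester.
  CO: –C(=O)– with carbon on both sides → ketone.
  CH(COOH): pendant –COOH: carbonyl C bonded to C and –OH → carboxylic acid.
  CH(COCH3): pendant –COCH3: carbonyl C bonded to two carbons → ketone.
  CH(CN): pendant –C≡N: nitrile.
  CH(OCOCH3): pendant –OC(=O)CH3: an acyloxy group → ester.
  CH(CH2OH): pendant –CH2OH on an sp³ backbone C → alcohol.
  CHO: terminal –CHO: carbonyl C bonded to H and C → aldehyde.
Ketone appears at: CO, CH(COCH3) → 2.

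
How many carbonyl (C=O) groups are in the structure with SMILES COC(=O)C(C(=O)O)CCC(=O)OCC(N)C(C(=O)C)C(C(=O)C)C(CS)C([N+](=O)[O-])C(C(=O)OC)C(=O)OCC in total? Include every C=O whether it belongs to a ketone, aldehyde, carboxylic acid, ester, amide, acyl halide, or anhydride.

7

CH3OOC: ester, 1 C=O (running total 1).
CH(COOH): carboxylic acid, 1 C=O (running total 2).
CH2COOCH2: ester, 1 C=O (running total 3).
CH(COCH3): ketone, 1 C=O (running total 4).
CH(COCH3): ketone, 1 C=O (running total 5).
CH(COOCH3): ester, 1 C=O (running total 6).
COOCH2CH3: ester, 1 C=O (running total 7).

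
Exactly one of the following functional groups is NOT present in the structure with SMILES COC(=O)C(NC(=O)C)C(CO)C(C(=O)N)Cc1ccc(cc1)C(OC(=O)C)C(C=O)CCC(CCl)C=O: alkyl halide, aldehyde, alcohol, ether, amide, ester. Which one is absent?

ether

aldehyde: present (CH(CHO) — pendant –CHO: carbonyl C bonded to C and H → aldehyde).
amide: present (CH(NHCOCH3) — pendant –NHC(=O)CH3: N bonded to a carbonyl → amide (not amine)).
alcohol: present (CH(CH2OH) — pendant –CH2OH on an sp³ backbone C → alcohol).
ester: present (CH3OOC — CH3O–C(=O)–: carbonyl C bonded to C and to –OCH3 → ester (not ketone + ether)).
alkyl halide: present (CH(CH2Cl) — pendant –CH2X: halogen on sp³ carbon → alkyl halide).
ether: absent. In each of CH3OOC and CH(OCOCH3), the C–O–C oxygen is adjacent to a C=O, so it belongs to an ester, not an ether.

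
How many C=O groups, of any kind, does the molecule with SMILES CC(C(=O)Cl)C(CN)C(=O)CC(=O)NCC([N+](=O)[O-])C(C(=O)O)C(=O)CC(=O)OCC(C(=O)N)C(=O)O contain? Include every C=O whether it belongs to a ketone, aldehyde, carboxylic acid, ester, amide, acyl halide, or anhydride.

8

CH(COCl): acyl halide, 1 C=O (running total 1).
CO: ketone, 1 C=O (running total 2).
CH2CONHCH2: amide, 1 C=O (running total 3).
CH(COOH): carboxylic acid, 1 C=O (running total 4).
CO: ketone, 1 C=O (running total 5).
CH2COOCH2: ester, 1 C=O (running total 6).
CH(CONH2): amide, 1 C=O (running total 7).
COOH: carboxylic acid, 1 C=O (running total 8).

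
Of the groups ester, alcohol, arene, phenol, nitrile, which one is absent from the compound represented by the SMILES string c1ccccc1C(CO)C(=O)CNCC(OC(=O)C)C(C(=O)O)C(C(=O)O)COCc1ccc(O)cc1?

alcohol: present (CH(CH2OH) — pendant –CH2OH on an sp³ backbone C → alcohol).
arene: present (C6H5 — C6H5– phenyl ring → arene).
phenol: present (C6H4OH — –OH attached directly to an aromatic ring → phenol (not alcohol); the ring itself is an arene).
ester: present (CH(OCOCH3) — pendant –OC(=O)CH3: an acyloxy group → ester).
nitrile: no segment matches this pattern.

nitrile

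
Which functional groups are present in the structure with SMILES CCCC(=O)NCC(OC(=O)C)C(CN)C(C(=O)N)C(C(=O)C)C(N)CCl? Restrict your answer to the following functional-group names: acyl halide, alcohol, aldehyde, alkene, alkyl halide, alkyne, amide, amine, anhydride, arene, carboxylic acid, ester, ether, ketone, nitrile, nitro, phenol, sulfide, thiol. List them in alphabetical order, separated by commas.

alkyl halide, amide, amine, ester, ketone

–C(=O)–N– linkage → amide (the N is not an amine).
pendant –OC(=O)CH3: an acyloxy group → ester.
pendant –CH2NH2: N on sp³ C, no adjacent C=O → amine.
pendant –CONH2: carbonyl C bonded to C and N → amide.
pendant –COCH3: carbonyl C bonded to two carbons → ketone.
–NH2 on an sp³ carbon with no adjacent C=O → amine.
halogen on an sp³ carbon → alkyl halide.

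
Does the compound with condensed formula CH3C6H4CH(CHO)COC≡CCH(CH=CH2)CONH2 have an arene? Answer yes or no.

para-disubstituted benzene ring → arene.
pendant –CHO: carbonyl C bonded to C and H → aldehyde.
–C(=O)– with carbon on both sides → ketone.
C≡C triple bond → alkyne.
pendant –CH=CH2: C=C double bond → alkene.
–C(=O)NH2: carbonyl C bonded to C and to N → amide (the N is not a separate amine).
The C6H4 segment supplies the arene: para-disubstituted benzene ring → arene.

yes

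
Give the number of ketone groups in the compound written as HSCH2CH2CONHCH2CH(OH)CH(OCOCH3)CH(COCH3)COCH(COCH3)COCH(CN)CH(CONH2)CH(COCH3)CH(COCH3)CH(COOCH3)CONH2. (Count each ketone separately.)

6

–SH on an sp³ carbon → thiol.
–C(=O)–N– linkage → amide (the N is not an amine).
–OH on an sp³ carbon → alcohol (secondary).
pendant –OC(=O)CH3: an acyloxy group → ester.
pendant –COCH3: carbonyl C bonded to two carbons → ketone.
–C(=O)– with carbon on both sides → ketone.
pendant –COCH3: carbonyl C bonded to two carbons → ketone.
–C(=O)– with carbon on both sides → ketone.
pendant –C≡N: nitrile.
pendant –CONH2: carbonyl C bonded to C and N → amide.
pendant –COCH3: carbonyl C bonded to two carbons → ketone.
pendant –COCH3: carbonyl C bonded to two carbons → ketone.
pendant –COOCH3: carbonyl C bonded to C and –OCH3 → ester.
–C(=O)NH2: carbonyl C bonded to C and to N → amide (the N is not a separate amine).
Ketone appears at: CH(COCH3), CO, CH(COCH3), CO, CH(COCH3), CH(COCH3) → 6.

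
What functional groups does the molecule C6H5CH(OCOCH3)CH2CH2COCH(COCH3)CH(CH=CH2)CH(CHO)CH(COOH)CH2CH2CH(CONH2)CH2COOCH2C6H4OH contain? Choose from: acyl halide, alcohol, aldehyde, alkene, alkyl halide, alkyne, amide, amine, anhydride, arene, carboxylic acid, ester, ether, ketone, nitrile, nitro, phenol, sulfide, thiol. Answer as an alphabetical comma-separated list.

C6H5– phenyl ring → arene.
pendant –OC(=O)CH3: an acyloxy group → ester.
–C(=O)– with carbon on both sides → ketone.
pendant –COCH3: carbonyl C bonded to two carbons → ketone.
pendant –CH=CH2: C=C double bond → alkene.
pendant –CHO: carbonyl C bonded to C and H → aldehyde.
pendant –COOH: carbonyl C bonded to C and –OH → carboxylic acid.
pendant –CONH2: carbonyl C bonded to C and N → amide.
–C(=O)–O–C with C on the carbonyl side → ester.
–OH attached directly to an aromatic ring → phenol (not alcohol); the ring itself is an arene.

aldehyde, alkene, amide, arene, carboxylic acid, ester, ketone, phenol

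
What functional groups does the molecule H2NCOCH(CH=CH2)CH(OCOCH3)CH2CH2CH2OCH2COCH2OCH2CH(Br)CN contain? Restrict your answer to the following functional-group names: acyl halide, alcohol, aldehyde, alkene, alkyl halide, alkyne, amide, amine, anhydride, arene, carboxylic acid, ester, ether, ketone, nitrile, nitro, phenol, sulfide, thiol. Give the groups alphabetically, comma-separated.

alkene, alkyl halide, amide, ester, ether, ketone, nitrile

Working along the chain:
  H2NCO: –C(=O)NH2: carbonyl C bonded to C and to N → amide (the N is not a separate amine).
  CH(CH=CH2): pendant –CH=CH2: C=C double bond → alkene.
  CH(OCOCH3): pendant –OC(=O)CH3: an acyloxy group → ester.
  CH2OCH2: C–O–C with sp³ carbons on both sides and no adjacent C=O → ether.
  CO: –C(=O)– with carbon on both sides → ketone.
  CH2OCH2: C–O–C with sp³ carbons on both sides and no adjacent C=O → ether.
  CH(Br): halogen on an sp³ carbon → alkyl halide.
  CN: –C≡N: carbon triple-bonded to nitrogen → nitrile.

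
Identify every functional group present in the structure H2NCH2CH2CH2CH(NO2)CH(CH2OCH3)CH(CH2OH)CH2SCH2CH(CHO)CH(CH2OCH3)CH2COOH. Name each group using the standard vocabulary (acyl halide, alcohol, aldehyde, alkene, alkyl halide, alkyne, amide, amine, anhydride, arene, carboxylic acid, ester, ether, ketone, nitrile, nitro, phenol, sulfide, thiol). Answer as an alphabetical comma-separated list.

alcohol, aldehyde, amine, carboxylic acid, ether, nitro, sulfide

Reading the structure from left to right:
  H2NCH2: –NH2 on an sp³ carbon with no adjacent C=O → amine.
  CH(NO2): –NO2 on an sp³ carbon → nitro (the N=O is not a carbonyl).
  CH(CH2OCH3): pendant –CH2OCH3: C–O–C linkage → ether.
  CH(CH2OH): pendant –CH2OH on an sp³ backbone C → alcohol.
  CH2SCH2: C–S–C linkage → sulfide (thioether).
  CH(CHO): pendant –CHO: carbonyl C bonded to C and H → aldehyde.
  CH(CH2OCH3): pendant –CH2OCH3: C–O–C linkage → ether.
  COOH: –COOH: carbonyl C bonded to –OH and C → carboxylic acid (the –OH is not a separate alcohol).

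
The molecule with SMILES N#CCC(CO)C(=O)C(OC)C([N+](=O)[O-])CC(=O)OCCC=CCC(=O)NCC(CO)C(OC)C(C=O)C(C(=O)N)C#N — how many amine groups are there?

N≡C–: carbon triple-bonded to nitrogen → nitrile.
pendant –CH2OH on an sp³ backbone C → alcohol.
–C(=O)– with carbon on both sides → ketone.
pendant –OCH3: C–O–C with sp³ C, no adjacent C=O → ether.
–NO2 on an sp³ carbon → nitro (the N=O is not a carbonyl).
–C(=O)–O–C with C on the carbonyl side → ester.
C=C double bond → alkene.
–C(=O)–N– linkage → amide (the N is not an amine).
pendant –CH2OH on an sp³ backbone C → alcohol.
pendant –OCH3: C–O–C with sp³ C, no adjacent C=O → ether.
pendant –CHO: carbonyl C bonded to C and H → aldehyde.
pendant –CONH2: carbonyl C bonded to C and N → amide.
–C≡N: carbon triple-bonded to nitrogen → nitrile.
No segment is a amine: N≡C is nitrile, not amine; CH(NO2) is nitro, not amine; CH2CONHCH2 is amide, not amine. → 0.

0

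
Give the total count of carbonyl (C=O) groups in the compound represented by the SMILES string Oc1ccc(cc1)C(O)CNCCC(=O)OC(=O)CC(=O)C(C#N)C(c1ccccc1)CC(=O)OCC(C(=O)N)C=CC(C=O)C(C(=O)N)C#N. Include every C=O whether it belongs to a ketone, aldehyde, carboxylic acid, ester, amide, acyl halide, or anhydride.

CH2CO-O-COCH2: anhydride, 2 C=O (running total 2).
CO: ketone, 1 C=O (running total 3).
CH2COOCH2: ester, 1 C=O (running total 4).
CH(CONH2): amide, 1 C=O (running total 5).
CH(CHO): aldehyde, 1 C=O (running total 6).
CH(CONH2): amide, 1 C=O (running total 7).

7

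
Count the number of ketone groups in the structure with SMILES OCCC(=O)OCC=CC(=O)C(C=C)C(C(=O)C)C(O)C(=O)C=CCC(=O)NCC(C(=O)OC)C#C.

Taking each segment in turn:
  HOCH2: HO– on an sp³ carbon → alcohol.
  CH2COOCH2: –C(=O)–O–C with C on the carbonyl side → ester.
  CH=CH: C=C double bond → alkene.
  CO: –C(=O)– with carbon on both sides → ketone.
  CH(CH=CH2): pendant –CH=CH2: C=C double bond → alkene.
  CH(COCH3): pendant –COCH3: carbonyl C bonded to two carbons → ketone.
  CH(OH): –OH on an sp³ carbon → alcohol (secondary).
  CO: –C(=O)– with carbon on both sides → ketone.
  CH=CH: C=C double bond → alkene.
  CH2CONHCH2: –C(=O)–N– linkage → amide (the N is not an amine).
  CH(COOCH3): pendant –COOCH3: carbonyl C bonded to C and –OCH3 → ester.
  C≡CH: C≡C triple bond → alkyne.
Ketone appears at: CO, CH(COCH3), CO → 3.

3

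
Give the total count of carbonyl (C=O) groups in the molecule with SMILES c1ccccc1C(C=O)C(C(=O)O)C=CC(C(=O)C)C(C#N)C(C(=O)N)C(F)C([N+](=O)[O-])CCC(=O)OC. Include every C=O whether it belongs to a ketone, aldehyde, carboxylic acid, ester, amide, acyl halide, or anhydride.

5

CH(CHO): aldehyde, 1 C=O (running total 1).
CH(COOH): carboxylic acid, 1 C=O (running total 2).
CH(COCH3): ketone, 1 C=O (running total 3).
CH(CONH2): amide, 1 C=O (running total 4).
COOCH3: ester, 1 C=O (running total 5).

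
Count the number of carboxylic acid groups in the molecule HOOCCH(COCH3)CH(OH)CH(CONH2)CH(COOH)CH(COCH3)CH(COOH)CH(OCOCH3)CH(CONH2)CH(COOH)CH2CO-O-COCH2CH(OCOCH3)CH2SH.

4

–COOH: carbonyl C bonded to –OH and C → carboxylic acid (the –OH is not a separate alcohol).
pendant –COCH3: carbonyl C bonded to two carbons → ketone.
–OH on an sp³ carbon → alcohol (secondary).
pendant –CONH2: carbonyl C bonded to C and N → amide.
pendant –COOH: carbonyl C bonded to C and –OH → carboxylic acid.
pendant –COCH3: carbonyl C bonded to two carbons → ketone.
pendant –COOH: carbonyl C bonded to C and –OH → carboxylic acid.
pendant –OC(=O)CH3: an acyloxy group → ester.
pendant –CONH2: carbonyl C bonded to C and N → amide.
pendant –COOH: carbonyl C bonded to C and –OH → carboxylic acid.
two acyl groups sharing one oxygen, –C(=O)–O–C(=O)– → anhydride.
pendant –OC(=O)CH3: an acyloxy group → ester.
–SH on an sp³ carbon → thiol.
Carboxylic acid appears at: HOOC, CH(COOH), CH(COOH), CH(COOH) → 4.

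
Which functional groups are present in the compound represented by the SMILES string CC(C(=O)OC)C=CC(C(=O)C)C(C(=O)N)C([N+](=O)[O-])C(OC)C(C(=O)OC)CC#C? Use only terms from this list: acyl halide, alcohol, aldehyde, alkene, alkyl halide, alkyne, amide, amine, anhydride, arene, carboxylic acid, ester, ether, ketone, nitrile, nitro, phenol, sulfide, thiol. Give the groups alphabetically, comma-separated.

Reading the structure from left to right:
  CH(COOCH3): pendant –COOCH3: carbonyl C bonded to C and –OCH3 → ester.
  CH=CH: C=C double bond → alkene.
  CH(COCH3): pendant –COCH3: carbonyl C bonded to two carbons → ketone.
  CH(CONH2): pendant –CONH2: carbonyl C bonded to C and N → amide.
  CH(NO2): –NO2 on an sp³ carbon → nitro (the N=O is not a carbonyl).
  CH(OCH3): pendant –OCH3: C–O–C with sp³ C, no adjacent C=O → ether.
  CH(COOCH3): pendant –COOCH3: carbonyl C bonded to C and –OCH3 → ester.
  C≡CH: C≡C triple bond → alkyne.

alkene, alkyne, amide, ester, ether, ketone, nitro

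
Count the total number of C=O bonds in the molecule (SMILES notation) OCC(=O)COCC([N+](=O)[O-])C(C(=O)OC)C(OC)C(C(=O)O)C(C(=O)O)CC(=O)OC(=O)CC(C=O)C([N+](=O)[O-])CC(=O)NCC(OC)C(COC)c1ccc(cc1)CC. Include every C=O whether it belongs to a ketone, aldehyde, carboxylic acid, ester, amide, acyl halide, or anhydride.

CO: ketone, 1 C=O (running total 1).
CH(COOCH3): ester, 1 C=O (running total 2).
CH(COOH): carboxylic acid, 1 C=O (running total 3).
CH(COOH): carboxylic acid, 1 C=O (running total 4).
CH2CO-O-COCH2: anhydride, 2 C=O (running total 6).
CH(CHO): aldehyde, 1 C=O (running total 7).
CH2CONHCH2: amide, 1 C=O (running total 8).

8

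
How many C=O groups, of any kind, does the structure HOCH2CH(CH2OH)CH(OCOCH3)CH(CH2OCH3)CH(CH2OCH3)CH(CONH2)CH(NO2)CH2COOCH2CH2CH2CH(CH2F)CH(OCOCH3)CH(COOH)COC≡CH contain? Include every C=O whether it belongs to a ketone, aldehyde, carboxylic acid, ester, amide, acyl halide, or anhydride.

CH(OCOCH3): ester, 1 C=O (running total 1).
CH(CONH2): amide, 1 C=O (running total 2).
CH2COOCH2: ester, 1 C=O (running total 3).
CH(OCOCH3): ester, 1 C=O (running total 4).
CH(COOH): carboxylic acid, 1 C=O (running total 5).
CO: ketone, 1 C=O (running total 6).

6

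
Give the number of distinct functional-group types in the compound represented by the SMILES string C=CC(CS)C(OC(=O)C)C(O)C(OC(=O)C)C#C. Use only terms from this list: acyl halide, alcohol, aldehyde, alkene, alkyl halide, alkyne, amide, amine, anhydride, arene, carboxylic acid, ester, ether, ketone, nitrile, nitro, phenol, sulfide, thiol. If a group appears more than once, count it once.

5

Taking each segment in turn:
  CH2=CH: C=C double bond → alkene.
  CH(CH2SH): pendant –CH2SH → thiol.
  CH(OCOCH3): pendant –OC(=O)CH3: an acyloxy group → ester.
  CH(OH): –OH on an sp³ carbon → alcohol (secondary).
  CH(OCOCH3): pendant –OC(=O)CH3: an acyloxy group → ester.
  C≡CH: C≡C triple bond → alkyne.
Distinct types present: alcohol, alkene, alkyne, ester, thiol.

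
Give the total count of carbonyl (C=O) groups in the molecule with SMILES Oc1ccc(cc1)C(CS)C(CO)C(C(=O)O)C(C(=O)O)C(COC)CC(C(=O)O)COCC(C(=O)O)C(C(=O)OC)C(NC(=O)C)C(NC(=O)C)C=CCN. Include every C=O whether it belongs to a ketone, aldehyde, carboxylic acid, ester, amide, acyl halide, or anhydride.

7

CH(COOH): carboxylic acid, 1 C=O (running total 1).
CH(COOH): carboxylic acid, 1 C=O (running total 2).
CH(COOH): carboxylic acid, 1 C=O (running total 3).
CH(COOH): carboxylic acid, 1 C=O (running total 4).
CH(COOCH3): ester, 1 C=O (running total 5).
CH(NHCOCH3): amide, 1 C=O (running total 6).
CH(NHCOCH3): amide, 1 C=O (running total 7).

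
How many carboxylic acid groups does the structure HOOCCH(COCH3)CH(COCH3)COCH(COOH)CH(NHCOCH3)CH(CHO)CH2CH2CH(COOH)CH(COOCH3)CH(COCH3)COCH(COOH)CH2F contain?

–COOH: carbonyl C bonded to –OH and C → carboxylic acid (the –OH is not a separate alcohol).
pendant –COCH3: carbonyl C bonded to two carbons → ketone.
pendant –COCH3: carbonyl C bonded to two carbons → ketone.
–C(=O)– with carbon on both sides → ketone.
pendant –COOH: carbonyl C bonded to C and –OH → carboxylic acid.
pendant –NHC(=O)CH3: N bonded to a carbonyl → amide (not amine).
pendant –CHO: carbonyl C bonded to C and H → aldehyde.
pendant –COOH: carbonyl C bonded to C and –OH → carboxylic acid.
pendant –COOCH3: carbonyl C bonded to C and –OCH3 → ester.
pendant –COCH3: carbonyl C bonded to two carbons → ketone.
–C(=O)– with carbon on both sides → ketone.
pendant –COOH: carbonyl C bonded to C and –OH → carboxylic acid.
halogen on an sp³ carbon → alkyl halide.
Carboxylic acid appears at: HOOC, CH(COOH), CH(COOH), CH(COOH) → 4.

4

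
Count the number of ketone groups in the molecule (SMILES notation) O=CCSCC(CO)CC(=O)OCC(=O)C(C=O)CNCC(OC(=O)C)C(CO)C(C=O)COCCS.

1

Working along the chain:
  OHC: terminal –CHO: carbonyl C bonded to H and C → aldehyde.
  CH2SCH2: C–S–C linkage → sulfide (thioether).
  CH(CH2OH): pendant –CH2OH on an sp³ backbone C → alcohol.
  CH2COOCH2: –C(=O)–O–C with C on the carbonyl side → ester.
  CO: –C(=O)– with carbon on both sides → ketone.
  CH(CHO): pendant –CHO: carbonyl C bonded to C and H → aldehyde.
  CH2NHCH2: C–N–C with sp³ carbons and no adjacent C=O → amine (secondary).
  CH(OCOCH3): pendant –OC(=O)CH3: an acyloxy group → ester.
  CH(CH2OH): pendant –CH2OH on an sp³ backbone C → alcohol.
  CH(CHO): pendant –CHO: carbonyl C bonded to C and H → aldehyde.
  CH2OCH2: C–O–C with sp³ carbons on both sides and no adjacent C=O → ether.
  CH2SH: –SH on an sp³ carbon → thiol.
Ketone appears at: CO → 1.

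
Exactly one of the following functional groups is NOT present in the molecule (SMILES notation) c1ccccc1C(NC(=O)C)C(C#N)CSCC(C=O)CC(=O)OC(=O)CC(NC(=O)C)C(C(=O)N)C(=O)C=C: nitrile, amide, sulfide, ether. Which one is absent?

ether

amide: present (CH(NHCOCH3) — pendant –NHC(=O)CH3: N bonded to a carbonyl → amide (not amine)).
sulfide: present (CH2SCH2 — C–S–C linkage → sulfide (thioether)).
nitrile: present (CH(CN) — pendant –C≡N: nitrile).
ether: no segment matches this pattern.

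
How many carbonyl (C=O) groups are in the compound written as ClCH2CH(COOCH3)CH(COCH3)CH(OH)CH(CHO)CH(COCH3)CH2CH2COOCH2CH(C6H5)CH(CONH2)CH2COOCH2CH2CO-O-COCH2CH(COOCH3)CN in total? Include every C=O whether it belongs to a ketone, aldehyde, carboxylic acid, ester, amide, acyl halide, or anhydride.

10

CH(COOCH3): ester, 1 C=O (running total 1).
CH(COCH3): ketone, 1 C=O (running total 2).
CH(CHO): aldehyde, 1 C=O (running total 3).
CH(COCH3): ketone, 1 C=O (running total 4).
CH2COOCH2: ester, 1 C=O (running total 5).
CH(CONH2): amide, 1 C=O (running total 6).
CH2COOCH2: ester, 1 C=O (running total 7).
CH2CO-O-COCH2: anhydride, 2 C=O (running total 9).
CH(COOCH3): ester, 1 C=O (running total 10).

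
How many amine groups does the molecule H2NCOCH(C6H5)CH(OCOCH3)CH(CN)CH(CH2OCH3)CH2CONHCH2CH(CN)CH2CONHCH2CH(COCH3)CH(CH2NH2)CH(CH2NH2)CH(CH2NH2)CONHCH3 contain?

Working along the chain:
  H2NCO: –C(=O)NH2: carbonyl C bonded to C and to N → amide (the N is not a separate amine).
  CH(C6H5): pendant –C6H5: benzene ring → arene.
  CH(OCOCH3): pendant –OC(=O)CH3: an acyloxy group → ester.
  CH(CN): pendant –C≡N: nitrile.
  CH(CH2OCH3): pendant –CH2OCH3: C–O–C linkage → ether.
  CH2CONHCH2: –C(=O)–N– linkage → amide (the N is not an amine).
  CH(CN): pendant –C≡N: nitrile.
  CH2CONHCH2: –C(=O)–N– linkage → amide (the N is not an amine).
  CH(COCH3): pendant –COCH3: carbonyl C bonded to two carbons → ketone.
  CH(CH2NH2): pendant –CH2NH2: N on sp³ C, no adjacent C=O → amine.
  CH(CH2NH2): pendant –CH2NH2: N on sp³ C, no adjacent C=O → amine.
  CH(CH2NH2): pendant –CH2NH2: N on sp³ C, no adjacent C=O → amine.
  CONHCH3: –C(=O)NHCH3: carbonyl C bonded to C and to N → amide (the N is not an amine).
Amine appears at: CH(CH2NH2), CH(CH2NH2), CH(CH2NH2) → 3.

3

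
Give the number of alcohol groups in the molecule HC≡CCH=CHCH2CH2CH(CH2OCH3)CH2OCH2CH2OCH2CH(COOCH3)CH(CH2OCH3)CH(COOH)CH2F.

0

Working along the chain:
  HC≡C: C≡C triple bond → alkyne.
  CH=CH: C=C double bond → alkene.
  CH(CH2OCH3): pendant –CH2OCH3: C–O–C linkage → ether.
  CH2OCH2: C–O–C with sp³ carbons on both sides and no adjacent C=O → ether.
  CH2OCH2: C–O–C with sp³ carbons on both sides and no adjacent C=O → ether.
  CH(COOCH3): pendant –COOCH3: carbonyl C bonded to C and –OCH3 → ester.
  CH(CH2OCH3): pendant –CH2OCH3: C–O–C linkage → ether.
  CH(COOH): pendant –COOH: carbonyl C bonded to C and –OH → carboxylic acid.
  CH2F: halogen on an sp³ carbon → alkyl halide.
No segment is a alcohol: CH(CH2OCH3) is ether, not alcohol; CH2OCH2 is ether, not alcohol; CH2OCH2 is ether, not alcohol. → 0.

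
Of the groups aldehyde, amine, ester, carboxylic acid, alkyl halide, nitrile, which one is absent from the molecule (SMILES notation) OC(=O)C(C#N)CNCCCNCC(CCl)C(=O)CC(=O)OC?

aldehyde

alkyl halide: present (CH(CH2Cl) — pendant –CH2X: halogen on sp³ carbon → alkyl halide).
amine: present (CH2NHCH2 — C–N–C with sp³ carbons and no adjacent C=O → amine (secondary)).
carboxylic acid: present (HOOC — –COOH: carbonyl C bonded to –OH and C → carboxylic acid (the –OH is not a separate alcohol)).
nitrile: present (CH(CN) — pendant –C≡N: nitrile).
ester: present (COOCH3 — –C(=O)OCH3: carbonyl C bonded to C and to –OCH3 → ester (not ketone + ether)).
aldehyde: absent. In CO, the carbonyl carbon is bonded to two carbons, so it is a ketone, not an aldehyde. In HOOC, the carbonyl carbon bears –OH, not –H, so it is a carboxylic acid.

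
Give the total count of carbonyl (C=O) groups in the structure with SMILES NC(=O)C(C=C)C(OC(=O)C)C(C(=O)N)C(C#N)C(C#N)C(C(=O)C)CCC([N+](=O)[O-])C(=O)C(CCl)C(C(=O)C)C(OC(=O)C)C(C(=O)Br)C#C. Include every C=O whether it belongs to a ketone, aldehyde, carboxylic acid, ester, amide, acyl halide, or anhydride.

H2NCO: amide, 1 C=O (running total 1).
CH(OCOCH3): ester, 1 C=O (running total 2).
CH(CONH2): amide, 1 C=O (running total 3).
CH(COCH3): ketone, 1 C=O (running total 4).
CO: ketone, 1 C=O (running total 5).
CH(COCH3): ketone, 1 C=O (running total 6).
CH(OCOCH3): ester, 1 C=O (running total 7).
CH(COBr): acyl halide, 1 C=O (running total 8).

8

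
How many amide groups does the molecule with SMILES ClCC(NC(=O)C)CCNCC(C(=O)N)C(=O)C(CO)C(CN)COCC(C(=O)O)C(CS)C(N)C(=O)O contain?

2

halogen on an sp³ carbon → alkyl halide.
pendant –NHC(=O)CH3: N bonded to a carbonyl → amide (not amine).
C–N–C with sp³ carbons and no adjacent C=O → amine (secondary).
pendant –CONH2: carbonyl C bonded to C and N → amide.
–C(=O)– with carbon on both sides → ketone.
pendant –CH2OH on an sp³ backbone C → alcohol.
pendant –CH2NH2: N on sp³ C, no adjacent C=O → amine.
C–O–C with sp³ carbons on both sides and no adjacent C=O → ether.
pendant –COOH: carbonyl C bonded to C and –OH → carboxylic acid.
pendant –CH2SH → thiol.
–NH2 on an sp³ carbon with no adjacent C=O → amine.
–COOH: carbonyl C bonded to –OH and C → carboxylic acid (the –OH is not a separate alcohol).
Amide appears at: CH(NHCOCH3), CH(CONH2) → 2.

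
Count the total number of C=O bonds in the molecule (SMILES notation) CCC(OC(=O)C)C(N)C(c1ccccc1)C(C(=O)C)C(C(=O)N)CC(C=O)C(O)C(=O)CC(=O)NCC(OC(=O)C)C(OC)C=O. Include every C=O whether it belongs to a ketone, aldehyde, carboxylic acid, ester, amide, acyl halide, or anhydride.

CH(OCOCH3): ester, 1 C=O (running total 1).
CH(COCH3): ketone, 1 C=O (running total 2).
CH(CONH2): amide, 1 C=O (running total 3).
CH(CHO): aldehyde, 1 C=O (running total 4).
CO: ketone, 1 C=O (running total 5).
CH2CONHCH2: amide, 1 C=O (running total 6).
CH(OCOCH3): ester, 1 C=O (running total 7).
CHO: aldehyde, 1 C=O (running total 8).

8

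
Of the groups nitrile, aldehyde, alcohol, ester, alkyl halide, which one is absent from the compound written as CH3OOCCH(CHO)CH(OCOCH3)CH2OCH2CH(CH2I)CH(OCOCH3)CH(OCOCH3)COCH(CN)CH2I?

alkyl halide: present (CH(CH2I) — pendant –CH2X: halogen on sp³ carbon → alkyl halide).
nitrile: present (CH(CN) — pendant –C≡N: nitrile).
aldehyde: present (CH(CHO) — pendant –CHO: carbonyl C bonded to C and H → aldehyde).
ester: present (CH3OOC — CH3O–C(=O)–: carbonyl C bonded to C and to –OCH3 → ester (not ketone + ether)).
alcohol: no segment matches this pattern.

alcohol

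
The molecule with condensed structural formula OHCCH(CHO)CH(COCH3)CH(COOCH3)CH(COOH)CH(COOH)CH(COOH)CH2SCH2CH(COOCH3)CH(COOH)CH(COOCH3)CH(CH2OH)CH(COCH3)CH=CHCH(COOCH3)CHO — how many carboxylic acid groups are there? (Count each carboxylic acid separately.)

terminal –CHO: carbonyl C bonded to H and C → aldehyde.
pendant –CHO: carbonyl C bonded to C and H → aldehyde.
pendant –COCH3: carbonyl C bonded to two carbons → ketone.
pendant –COOCH3: carbonyl C bonded to C and –OCH3 → ester.
pendant –COOH: carbonyl C bonded to C and –OH → carboxylic acid.
pendant –COOH: carbonyl C bonded to C and –OH → carboxylic acid.
pendant –COOH: carbonyl C bonded to C and –OH → carboxylic acid.
C–S–C linkage → sulfide (thioether).
pendant –COOCH3: carbonyl C bonded to C and –OCH3 → ester.
pendant –COOH: carbonyl C bonded to C and –OH → carboxylic acid.
pendant –COOCH3: carbonyl C bonded to C and –OCH3 → ester.
pendant –CH2OH on an sp³ backbone C → alcohol.
pendant –COCH3: carbonyl C bonded to two carbons → ketone.
C=C double bond → alkene.
pendant –COOCH3: carbonyl C bonded to C and –OCH3 → ester.
terminal –CHO: carbonyl C bonded to H and C → aldehyde.
Carboxylic acid appears at: CH(COOH), CH(COOH), CH(COOH), CH(COOH) → 4.

4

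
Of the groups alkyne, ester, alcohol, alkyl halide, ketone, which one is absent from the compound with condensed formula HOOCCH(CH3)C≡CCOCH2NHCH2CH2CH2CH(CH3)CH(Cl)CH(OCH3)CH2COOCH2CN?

alcohol

ester: present (CH2COOCH2 — –C(=O)–O–C with C on the carbonyl side → ester).
alkyne: present (C≡C — C≡C triple bond → alkyne).
alkyl halide: present (CH(Cl) — halogen on an sp³ carbon → alkyl halide).
ketone: present (CO — –C(=O)– with carbon on both sides → ketone).
alcohol: absent. In HOOC, the –OH sits on a carbonyl carbon, making it part of a carboxylic acid, not an alcohol.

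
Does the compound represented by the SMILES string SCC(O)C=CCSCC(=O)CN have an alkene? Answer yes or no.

yes

–SH on an sp³ carbon → thiol.
–OH on an sp³ carbon → alcohol (secondary).
C=C double bond → alkene.
C–S–C linkage → sulfide (thioether).
–C(=O)– with carbon on both sides → ketone.
–NH2 on an sp³ carbon with no adjacent C=O → amine.
The CH=CH segment supplies the alkene: C=C double bond → alkene.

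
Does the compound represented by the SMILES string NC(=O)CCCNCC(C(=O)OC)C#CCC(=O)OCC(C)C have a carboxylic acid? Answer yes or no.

no

–C(=O)NH2: carbonyl C bonded to C and to N → amide (the N is not a separate amine).
C–N–C with sp³ carbons and no adjacent C=O → amine (secondary).
pendant –COOCH3: carbonyl C bonded to C and –OCH3 → ester.
C≡C triple bond → alkyne.
–C(=O)–O–C with C on the carbonyl side → ester.
In each of CH(COOCH3) and CH2COOCH2, the acyl oxygen is bonded to carbon (–O–C), not to H, so this is an ester. In H2NCO, the carbonyl is bonded to nitrogen, not to –OH; that is an amide.
The groups actually present are: alkyne, amide, amine, ester.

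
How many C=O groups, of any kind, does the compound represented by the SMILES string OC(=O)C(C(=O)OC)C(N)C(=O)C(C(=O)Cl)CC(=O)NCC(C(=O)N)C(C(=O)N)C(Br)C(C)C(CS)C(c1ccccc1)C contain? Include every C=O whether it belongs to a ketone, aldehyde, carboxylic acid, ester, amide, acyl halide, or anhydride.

7

HOOC: carboxylic acid, 1 C=O (running total 1).
CH(COOCH3): ester, 1 C=O (running total 2).
CO: ketone, 1 C=O (running total 3).
CH(COCl): acyl halide, 1 C=O (running total 4).
CH2CONHCH2: amide, 1 C=O (running total 5).
CH(CONH2): amide, 1 C=O (running total 6).
CH(CONH2): amide, 1 C=O (running total 7).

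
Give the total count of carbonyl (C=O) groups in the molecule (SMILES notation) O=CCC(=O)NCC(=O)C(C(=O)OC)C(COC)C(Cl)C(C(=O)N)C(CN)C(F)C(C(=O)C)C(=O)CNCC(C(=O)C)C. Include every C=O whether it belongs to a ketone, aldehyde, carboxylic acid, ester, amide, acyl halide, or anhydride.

OHC: aldehyde, 1 C=O (running total 1).
CH2CONHCH2: amide, 1 C=O (running total 2).
CO: ketone, 1 C=O (running total 3).
CH(COOCH3): ester, 1 C=O (running total 4).
CH(CONH2): amide, 1 C=O (running total 5).
CH(COCH3): ketone, 1 C=O (running total 6).
CO: ketone, 1 C=O (running total 7).
CH(COCH3): ketone, 1 C=O (running total 8).

8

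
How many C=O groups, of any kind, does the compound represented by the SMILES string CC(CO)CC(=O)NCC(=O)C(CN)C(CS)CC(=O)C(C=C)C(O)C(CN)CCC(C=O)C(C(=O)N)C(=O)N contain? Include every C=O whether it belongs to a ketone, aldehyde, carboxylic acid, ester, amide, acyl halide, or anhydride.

CH2CONHCH2: amide, 1 C=O (running total 1).
CO: ketone, 1 C=O (running total 2).
CO: ketone, 1 C=O (running total 3).
CH(CHO): aldehyde, 1 C=O (running total 4).
CH(CONH2): amide, 1 C=O (running total 5).
CONH2: amide, 1 C=O (running total 6).

6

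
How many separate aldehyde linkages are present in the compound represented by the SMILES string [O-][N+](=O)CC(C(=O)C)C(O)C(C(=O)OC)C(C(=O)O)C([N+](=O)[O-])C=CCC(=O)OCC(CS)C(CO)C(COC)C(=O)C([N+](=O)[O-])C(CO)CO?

Reading the structure from left to right:
  O2NCH2: –NO2 on carbon → nitro group.
  CH(COCH3): pendant –COCH3: carbonyl C bonded to two carbons → ketone.
  CH(OH): –OH on an sp³ carbon → alcohol (secondary).
  CH(COOCH3): pendant –COOCH3: carbonyl C bonded to C and –OCH3 → ester.
  CH(COOH): pendant –COOH: carbonyl C bonded to C and –OH → carboxylic acid.
  CH(NO2): –NO2 on an sp³ carbon → nitro (the N=O is not a carbonyl).
  CH=CH: C=C double bond → alkene.
  CH2COOCH2: –C(=O)–O–C with C on the carbonyl side → ester.
  CH(CH2SH): pendant –CH2SH → thiol.
  CH(CH2OH): pendant –CH2OH on an sp³ backbone C → alcohol.
  CH(CH2OCH3): pendant –CH2OCH3: C–O–C linkage → ether.
  CO: –C(=O)– with carbon on both sides → ketone.
  CH(NO2): –NO2 on an sp³ carbon → nitro (the N=O is not a carbonyl).
  CH(CH2OH): pendant –CH2OH on an sp³ backbone C → alcohol.
  CH2OH: –OH on an sp³ carbon → alcohol.
No segment is a aldehyde: CH(COCH3) is ketone, not aldehyde; CH(COOCH3) is ester, not aldehyde; CH(COOH) is carboxylic acid, not aldehyde. → 0.

0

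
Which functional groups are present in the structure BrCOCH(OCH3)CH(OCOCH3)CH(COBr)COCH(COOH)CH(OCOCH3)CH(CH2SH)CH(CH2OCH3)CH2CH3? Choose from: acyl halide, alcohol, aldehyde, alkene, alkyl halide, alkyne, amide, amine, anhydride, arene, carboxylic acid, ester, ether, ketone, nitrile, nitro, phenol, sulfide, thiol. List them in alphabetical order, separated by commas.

acyl halide, carboxylic acid, ester, ether, ketone, thiol

Reading the structure from left to right:
  BrCO: –C(=O)Br: carbonyl C bonded to C and to a halogen → acyl halide (not alkyl halide).
  CH(OCH3): pendant –OCH3: C–O–C with sp³ C, no adjacent C=O → ether.
  CH(OCOCH3): pendant –OC(=O)CH3: an acyloxy group → ester.
  CH(COBr): pendant –C(=O)X: carbonyl C bonded to C and halogen → acyl halide.
  CO: –C(=O)– with carbon on both sides → ketone.
  CH(COOH): pendant –COOH: carbonyl C bonded to C and –OH → carboxylic acid.
  CH(OCOCH3): pendant –OC(=O)CH3: an acyloxy group → ester.
  CH(CH2SH): pendant –CH2SH → thiol.
  CH(CH2OCH3): pendant –CH2OCH3: C–O–C linkage → ether.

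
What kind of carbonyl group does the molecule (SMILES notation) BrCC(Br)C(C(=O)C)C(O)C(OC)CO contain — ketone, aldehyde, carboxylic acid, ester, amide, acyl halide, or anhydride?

The carbonyl is in the CH(COCH3) segment: pendant –COCH3: carbonyl C bonded to two carbons → ketone.

ketone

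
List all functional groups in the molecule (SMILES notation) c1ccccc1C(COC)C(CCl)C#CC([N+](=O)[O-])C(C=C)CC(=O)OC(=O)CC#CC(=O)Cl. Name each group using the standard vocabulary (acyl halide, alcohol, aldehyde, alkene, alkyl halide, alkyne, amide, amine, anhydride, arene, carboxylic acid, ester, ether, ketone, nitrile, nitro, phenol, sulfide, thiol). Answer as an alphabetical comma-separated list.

acyl halide, alkene, alkyl halide, alkyne, anhydride, arene, ether, nitro

Reading the structure from left to right:
  C6H5: C6H5– phenyl ring → arene.
  CH(CH2OCH3): pendant –CH2OCH3: C–O–C linkage → ether.
  CH(CH2Cl): pendant –CH2X: halogen on sp³ carbon → alkyl halide.
  C≡C: C≡C triple bond → alkyne.
  CH(NO2): –NO2 on an sp³ carbon → nitro (the N=O is not a carbonyl).
  CH(CH=CH2): pendant –CH=CH2: C=C double bond → alkene.
  CH2CO-O-COCH2: two acyl groups sharing one oxygen, –C(=O)–O–C(=O)– → anhydride.
  C≡C: C≡C triple bond → alkyne.
  COCl: –C(=O)Cl: carbonyl C bonded to C and to a halogen → acyl halide (not alkyl halide).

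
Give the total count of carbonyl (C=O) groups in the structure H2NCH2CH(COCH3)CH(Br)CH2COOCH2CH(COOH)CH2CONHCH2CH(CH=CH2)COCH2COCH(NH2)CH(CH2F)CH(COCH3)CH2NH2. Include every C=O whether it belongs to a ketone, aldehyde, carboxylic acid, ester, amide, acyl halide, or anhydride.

7

CH(COCH3): ketone, 1 C=O (running total 1).
CH2COOCH2: ester, 1 C=O (running total 2).
CH(COOH): carboxylic acid, 1 C=O (running total 3).
CH2CONHCH2: amide, 1 C=O (running total 4).
CO: ketone, 1 C=O (running total 5).
CO: ketone, 1 C=O (running total 6).
CH(COCH3): ketone, 1 C=O (running total 7).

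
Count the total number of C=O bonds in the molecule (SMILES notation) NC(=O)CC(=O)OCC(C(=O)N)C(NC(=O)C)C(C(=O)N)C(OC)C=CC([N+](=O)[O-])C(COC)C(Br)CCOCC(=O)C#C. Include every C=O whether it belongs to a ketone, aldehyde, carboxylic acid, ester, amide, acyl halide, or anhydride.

H2NCO: amide, 1 C=O (running total 1).
CH2COOCH2: ester, 1 C=O (running total 2).
CH(CONH2): amide, 1 C=O (running total 3).
CH(NHCOCH3): amide, 1 C=O (running total 4).
CH(CONH2): amide, 1 C=O (running total 5).
CO: ketone, 1 C=O (running total 6).

6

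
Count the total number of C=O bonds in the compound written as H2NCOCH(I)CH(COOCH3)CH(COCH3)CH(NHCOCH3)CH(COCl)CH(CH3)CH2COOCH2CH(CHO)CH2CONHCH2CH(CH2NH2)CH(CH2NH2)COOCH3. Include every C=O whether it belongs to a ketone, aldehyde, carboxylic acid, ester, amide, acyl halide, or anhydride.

H2NCO: amide, 1 C=O (running total 1).
CH(COOCH3): ester, 1 C=O (running total 2).
CH(COCH3): ketone, 1 C=O (running total 3).
CH(NHCOCH3): amide, 1 C=O (running total 4).
CH(COCl): acyl halide, 1 C=O (running total 5).
CH2COOCH2: ester, 1 C=O (running total 6).
CH(CHO): aldehyde, 1 C=O (running total 7).
CH2CONHCH2: amide, 1 C=O (running total 8).
COOCH3: ester, 1 C=O (running total 9).

9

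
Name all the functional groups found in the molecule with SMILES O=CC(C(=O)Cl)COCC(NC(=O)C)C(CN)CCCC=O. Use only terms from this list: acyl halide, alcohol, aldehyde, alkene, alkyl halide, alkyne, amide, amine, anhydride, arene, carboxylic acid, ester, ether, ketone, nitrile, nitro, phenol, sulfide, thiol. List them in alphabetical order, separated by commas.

acyl halide, aldehyde, amide, amine, ether

terminal –CHO: carbonyl C bonded to H and C → aldehyde.
pendant –C(=O)X: carbonyl C bonded to C and halogen → acyl halide.
C–O–C with sp³ carbons on both sides and no adjacent C=O → ether.
pendant –NHC(=O)CH3: N bonded to a carbonyl → amide (not amine).
pendant –CH2NH2: N on sp³ C, no adjacent C=O → amine.
terminal –CHO: carbonyl C bonded to H and C → aldehyde.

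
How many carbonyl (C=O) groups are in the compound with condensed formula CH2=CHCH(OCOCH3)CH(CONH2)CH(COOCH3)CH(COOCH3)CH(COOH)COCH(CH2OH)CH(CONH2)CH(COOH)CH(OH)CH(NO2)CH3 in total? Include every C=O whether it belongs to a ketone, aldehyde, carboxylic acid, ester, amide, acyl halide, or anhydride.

CH(OCOCH3): ester, 1 C=O (running total 1).
CH(CONH2): amide, 1 C=O (running total 2).
CH(COOCH3): ester, 1 C=O (running total 3).
CH(COOCH3): ester, 1 C=O (running total 4).
CH(COOH): carboxylic acid, 1 C=O (running total 5).
CO: ketone, 1 C=O (running total 6).
CH(CONH2): amide, 1 C=O (running total 7).
CH(COOH): carboxylic acid, 1 C=O (running total 8).

8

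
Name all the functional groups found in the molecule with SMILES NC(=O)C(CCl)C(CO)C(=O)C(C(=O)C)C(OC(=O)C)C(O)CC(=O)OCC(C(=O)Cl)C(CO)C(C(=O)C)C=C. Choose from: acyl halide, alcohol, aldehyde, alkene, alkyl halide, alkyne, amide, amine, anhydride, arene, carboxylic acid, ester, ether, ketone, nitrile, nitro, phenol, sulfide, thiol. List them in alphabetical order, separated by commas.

Taking each segment in turn:
  H2NCO: –C(=O)NH2: carbonyl C bonded to C and to N → amide (the N is not a separate amine).
  CH(CH2Cl): pendant –CH2X: halogen on sp³ carbon → alkyl halide.
  CH(CH2OH): pendant –CH2OH on an sp³ backbone C → alcohol.
  CO: –C(=O)– with carbon on both sides → ketone.
  CH(COCH3): pendant –COCH3: carbonyl C bonded to two carbons → ketone.
  CH(OCOCH3): pendant –OC(=O)CH3: an acyloxy group → ester.
  CH(OH): –OH on an sp³ carbon → alcohol (secondary).
  CH2COOCH2: –C(=O)–O–C with C on the carbonyl side → ester.
  CH(COCl): pendant –C(=O)X: carbonyl C bonded to C and halogen → acyl halide.
  CH(CH2OH): pendant –CH2OH on an sp³ backbone C → alcohol.
  CH(COCH3): pendant –COCH3: carbonyl C bonded to two carbons → ketone.
  CH=CH2: C=C double bond → alkene.

acyl halide, alcohol, alkene, alkyl halide, amide, ester, ketone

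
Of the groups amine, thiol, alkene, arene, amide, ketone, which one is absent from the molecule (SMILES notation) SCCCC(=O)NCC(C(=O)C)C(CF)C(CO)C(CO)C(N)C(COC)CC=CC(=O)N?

ketone: present (CH(COCH3) — pendant –COCH3: carbonyl C bonded to two carbons → ketone).
amide: present (CH2CONHCH2 — –C(=O)–N– linkage → amide (the N is not an amine)).
amine: present (CH(NH2) — –NH2 on an sp³ carbon with no adjacent C=O → amine).
thiol: present (HSCH2 — –SH on an sp³ carbon → thiol).
alkene: present (CH=CH — C=C double bond → alkene).
arene: no segment matches this pattern.

arene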